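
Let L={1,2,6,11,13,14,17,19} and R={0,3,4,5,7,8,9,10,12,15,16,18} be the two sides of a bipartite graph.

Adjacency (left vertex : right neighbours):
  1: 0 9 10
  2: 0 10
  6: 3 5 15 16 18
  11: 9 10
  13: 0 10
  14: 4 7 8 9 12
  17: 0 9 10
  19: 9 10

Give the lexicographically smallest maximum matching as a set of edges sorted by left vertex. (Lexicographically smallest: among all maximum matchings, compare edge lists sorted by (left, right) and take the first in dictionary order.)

Lex-smallest maximum matching: {(1,0), (2,10), (6,3), (11,9), (14,4)}

|M| = 5 (so the lex-smallest maximum matching has 5 edges)
process left vertices in ascending order; for each, take the smallest-labelled available neighbour that still permits 5 edges overall, or leave it unmatched if none does
lex-smallest matching: {1-0, 2-10, 6-3, 11-9, 14-4}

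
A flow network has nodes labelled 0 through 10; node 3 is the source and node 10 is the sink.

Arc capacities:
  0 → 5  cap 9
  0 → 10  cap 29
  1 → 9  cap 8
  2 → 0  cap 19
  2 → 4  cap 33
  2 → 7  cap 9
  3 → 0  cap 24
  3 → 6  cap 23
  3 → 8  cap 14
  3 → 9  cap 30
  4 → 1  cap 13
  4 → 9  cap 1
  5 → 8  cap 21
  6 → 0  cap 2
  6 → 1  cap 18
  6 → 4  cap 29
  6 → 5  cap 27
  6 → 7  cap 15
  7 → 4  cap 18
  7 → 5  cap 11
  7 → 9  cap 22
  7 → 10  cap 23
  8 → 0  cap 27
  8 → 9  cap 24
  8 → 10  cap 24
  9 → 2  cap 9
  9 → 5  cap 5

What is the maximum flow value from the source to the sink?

augment #1: 3→0→10 bottleneck 24, total now 24
augment #2: 3→8→10 bottleneck 14, total now 38
augment #3: 3→6→0→10 bottleneck 2, total now 40
augment #4: 3→6→7→10 bottleneck 15, total now 55
augment #5: 3→6→5→8→10 bottleneck 6, total now 61
augment #6: 3→9→2→0→10 bottleneck 3, total now 64
augment #7: 3→9→2→7→10 bottleneck 6, total now 70
augment #8: 3→9→5→8→10 bottleneck 4, total now 74
augment #9: 3→9→5→8→0→2→7→10 bottleneck 1, total now 75

Maximum flow value: 75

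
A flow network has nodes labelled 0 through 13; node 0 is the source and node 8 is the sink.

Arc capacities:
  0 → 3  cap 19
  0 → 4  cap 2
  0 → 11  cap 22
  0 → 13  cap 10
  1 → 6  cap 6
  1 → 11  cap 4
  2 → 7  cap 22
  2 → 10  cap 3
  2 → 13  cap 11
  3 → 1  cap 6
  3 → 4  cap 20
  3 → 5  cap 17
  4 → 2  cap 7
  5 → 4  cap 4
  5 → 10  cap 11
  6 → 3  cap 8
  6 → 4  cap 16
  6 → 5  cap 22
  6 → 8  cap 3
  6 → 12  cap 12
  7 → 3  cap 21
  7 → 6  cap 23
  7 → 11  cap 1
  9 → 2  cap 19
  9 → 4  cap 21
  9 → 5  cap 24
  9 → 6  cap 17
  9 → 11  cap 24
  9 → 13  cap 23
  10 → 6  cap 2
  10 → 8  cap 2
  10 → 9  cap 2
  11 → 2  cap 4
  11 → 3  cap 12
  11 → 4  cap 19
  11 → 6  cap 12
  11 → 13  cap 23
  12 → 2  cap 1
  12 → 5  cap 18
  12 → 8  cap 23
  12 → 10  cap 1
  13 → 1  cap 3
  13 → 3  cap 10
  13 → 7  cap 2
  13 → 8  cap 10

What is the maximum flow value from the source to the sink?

Maximum flow value: 27

augment #1: 0→13→8 bottleneck 10, total now 10
augment #2: 0→11→6→8 bottleneck 3, total now 13
augment #3: 0→3→5→10→8 bottleneck 2, total now 15
augment #4: 0→11→6→12→8 bottleneck 9, total now 24
augment #5: 0→3→1→6→12→8 bottleneck 3, total now 27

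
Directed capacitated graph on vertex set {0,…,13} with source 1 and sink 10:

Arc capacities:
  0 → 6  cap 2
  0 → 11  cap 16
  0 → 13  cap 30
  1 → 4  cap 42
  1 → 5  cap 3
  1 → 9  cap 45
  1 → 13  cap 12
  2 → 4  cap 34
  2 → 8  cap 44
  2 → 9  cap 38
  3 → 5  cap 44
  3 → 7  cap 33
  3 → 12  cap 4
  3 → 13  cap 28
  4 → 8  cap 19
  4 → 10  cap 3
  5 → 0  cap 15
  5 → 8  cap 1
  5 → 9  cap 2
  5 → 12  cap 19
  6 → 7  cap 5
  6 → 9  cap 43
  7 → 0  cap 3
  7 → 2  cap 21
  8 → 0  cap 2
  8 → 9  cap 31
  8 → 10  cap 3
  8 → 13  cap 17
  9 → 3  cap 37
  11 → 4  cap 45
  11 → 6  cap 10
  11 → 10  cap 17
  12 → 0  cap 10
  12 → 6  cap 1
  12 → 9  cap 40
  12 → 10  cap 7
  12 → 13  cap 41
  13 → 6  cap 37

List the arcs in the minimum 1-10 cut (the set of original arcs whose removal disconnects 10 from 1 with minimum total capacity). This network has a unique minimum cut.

Min-cut arcs: {(0,11), (4,10), (8,10), (12,10)} (total capacity 29)

augment #1: 1→4→10 push 3
augment #2: 1→4→8→10 push 3
augment #3: 1→5→12→10 push 3
augment #4: 1→9→3→12→10 push 4
augment #5: 1→4→8→0→11→10 push 2
augment #6: 1→9→3→5→0→11→10 push 14
max flow = 29; residual-reachable set from 1 gives S-side
cut edges (S→T): {(0,11), (4,10), (8,10), (12,10)} total cap 29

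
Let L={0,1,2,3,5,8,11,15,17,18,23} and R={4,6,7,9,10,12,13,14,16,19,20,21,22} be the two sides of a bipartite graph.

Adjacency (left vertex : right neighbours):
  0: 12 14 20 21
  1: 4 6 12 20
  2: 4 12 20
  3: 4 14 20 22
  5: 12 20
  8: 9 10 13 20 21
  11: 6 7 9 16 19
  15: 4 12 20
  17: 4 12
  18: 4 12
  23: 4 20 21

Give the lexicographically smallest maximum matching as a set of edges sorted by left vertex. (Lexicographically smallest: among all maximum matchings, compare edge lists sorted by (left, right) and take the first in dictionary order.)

|M| = 9 (so the lex-smallest maximum matching has 9 edges)
process left vertices in ascending order; for each, take the smallest-labelled available neighbour that still permits 9 edges overall, or leave it unmatched if none does
lex-smallest matching: {0-14, 1-6, 2-4, 3-22, 5-12, 8-9, 11-7, 15-20, 23-21}

Lex-smallest maximum matching: {(0,14), (1,6), (2,4), (3,22), (5,12), (8,9), (11,7), (15,20), (23,21)}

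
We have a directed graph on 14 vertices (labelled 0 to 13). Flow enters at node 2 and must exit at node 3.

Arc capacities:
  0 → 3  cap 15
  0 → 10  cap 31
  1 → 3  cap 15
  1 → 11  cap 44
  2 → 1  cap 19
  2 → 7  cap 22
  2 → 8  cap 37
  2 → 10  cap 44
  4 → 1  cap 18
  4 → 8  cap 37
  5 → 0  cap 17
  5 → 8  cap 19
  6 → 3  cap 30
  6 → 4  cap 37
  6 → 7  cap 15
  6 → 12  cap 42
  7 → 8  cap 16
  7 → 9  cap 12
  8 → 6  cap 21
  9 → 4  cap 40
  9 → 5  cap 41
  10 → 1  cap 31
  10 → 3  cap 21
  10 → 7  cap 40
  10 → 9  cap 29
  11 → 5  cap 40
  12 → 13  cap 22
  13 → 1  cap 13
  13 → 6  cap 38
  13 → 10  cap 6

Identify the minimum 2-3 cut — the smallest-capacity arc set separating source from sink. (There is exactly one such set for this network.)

Min-cut arcs: {(0,3), (1,3), (8,6), (10,3)} (total capacity 72)

augment #1: 2→1→3 push 15
augment #2: 2→10→3 push 21
augment #3: 2→8→6→3 push 21
augment #4: 2→1→11→5→0→3 push 4
augment #5: 2→7→9→5→0→3 push 11
max flow = 72; residual-reachable set from 2 gives S-side
cut edges (S→T): {(0,3), (1,3), (8,6), (10,3)} total cap 72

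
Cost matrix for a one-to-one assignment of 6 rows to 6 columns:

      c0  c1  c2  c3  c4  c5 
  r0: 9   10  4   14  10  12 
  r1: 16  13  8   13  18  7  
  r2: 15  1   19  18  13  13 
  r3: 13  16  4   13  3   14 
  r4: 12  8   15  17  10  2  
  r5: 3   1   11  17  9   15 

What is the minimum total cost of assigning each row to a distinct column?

Minimum assignment cost: 26

optimal assignment: row0→col2 (cost 4), row1→col3 (cost 13), row2→col1 (cost 1), row3→col4 (cost 3), row4→col5 (cost 2), row5→col0 (cost 3)
total = 4 + 13 + 1 + 3 + 2 + 3 = 26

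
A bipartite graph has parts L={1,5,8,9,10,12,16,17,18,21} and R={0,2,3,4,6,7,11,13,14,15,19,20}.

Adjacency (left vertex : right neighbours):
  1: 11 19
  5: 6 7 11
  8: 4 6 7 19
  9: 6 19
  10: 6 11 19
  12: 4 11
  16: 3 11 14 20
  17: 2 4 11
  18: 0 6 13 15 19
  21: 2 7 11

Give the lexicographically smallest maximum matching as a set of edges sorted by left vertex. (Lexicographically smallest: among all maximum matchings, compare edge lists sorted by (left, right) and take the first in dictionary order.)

Lex-smallest maximum matching: {(1,11), (5,6), (8,4), (9,19), (16,3), (17,2), (18,0), (21,7)}

|M| = 8 (so the lex-smallest maximum matching has 8 edges)
process left vertices in ascending order; for each, take the smallest-labelled available neighbour that still permits 8 edges overall, or leave it unmatched if none does
lex-smallest matching: {1-11, 5-6, 8-4, 9-19, 16-3, 17-2, 18-0, 21-7}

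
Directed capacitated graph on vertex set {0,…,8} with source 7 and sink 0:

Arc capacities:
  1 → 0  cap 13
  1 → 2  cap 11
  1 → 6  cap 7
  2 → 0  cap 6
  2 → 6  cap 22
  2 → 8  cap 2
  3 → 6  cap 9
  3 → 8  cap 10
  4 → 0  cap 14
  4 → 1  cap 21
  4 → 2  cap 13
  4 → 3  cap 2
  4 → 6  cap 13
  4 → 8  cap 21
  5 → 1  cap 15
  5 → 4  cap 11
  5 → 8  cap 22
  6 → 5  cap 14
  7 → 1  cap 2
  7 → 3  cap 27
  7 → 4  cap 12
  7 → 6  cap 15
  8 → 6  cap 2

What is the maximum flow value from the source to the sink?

augment #1: 7→1→0 bottleneck 2, total now 2
augment #2: 7→4→0 bottleneck 12, total now 14
augment #3: 7→6→5→1→0 bottleneck 11, total now 25
augment #4: 7→6→5→4→0 bottleneck 2, total now 27
augment #5: 7→6→5→1→2→0 bottleneck 1, total now 28

Maximum flow value: 28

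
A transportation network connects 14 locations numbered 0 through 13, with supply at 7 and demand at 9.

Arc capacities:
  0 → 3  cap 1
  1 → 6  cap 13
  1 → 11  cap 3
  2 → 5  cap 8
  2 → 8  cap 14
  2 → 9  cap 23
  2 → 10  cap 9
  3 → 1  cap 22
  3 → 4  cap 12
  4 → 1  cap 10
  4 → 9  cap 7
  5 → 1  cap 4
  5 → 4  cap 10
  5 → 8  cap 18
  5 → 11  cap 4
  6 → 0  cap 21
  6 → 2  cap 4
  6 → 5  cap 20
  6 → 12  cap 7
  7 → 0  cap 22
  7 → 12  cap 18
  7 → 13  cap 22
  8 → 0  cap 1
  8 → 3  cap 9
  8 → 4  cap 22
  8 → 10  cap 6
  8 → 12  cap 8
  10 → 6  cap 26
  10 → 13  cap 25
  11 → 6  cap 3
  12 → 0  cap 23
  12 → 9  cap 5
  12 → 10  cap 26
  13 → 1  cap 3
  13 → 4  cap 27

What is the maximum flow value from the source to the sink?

Maximum flow value: 16

augment #1: 7→12→9 bottleneck 5, total now 5
augment #2: 7→13→4→9 bottleneck 7, total now 12
augment #3: 7→12→10→6→2→9 bottleneck 4, total now 16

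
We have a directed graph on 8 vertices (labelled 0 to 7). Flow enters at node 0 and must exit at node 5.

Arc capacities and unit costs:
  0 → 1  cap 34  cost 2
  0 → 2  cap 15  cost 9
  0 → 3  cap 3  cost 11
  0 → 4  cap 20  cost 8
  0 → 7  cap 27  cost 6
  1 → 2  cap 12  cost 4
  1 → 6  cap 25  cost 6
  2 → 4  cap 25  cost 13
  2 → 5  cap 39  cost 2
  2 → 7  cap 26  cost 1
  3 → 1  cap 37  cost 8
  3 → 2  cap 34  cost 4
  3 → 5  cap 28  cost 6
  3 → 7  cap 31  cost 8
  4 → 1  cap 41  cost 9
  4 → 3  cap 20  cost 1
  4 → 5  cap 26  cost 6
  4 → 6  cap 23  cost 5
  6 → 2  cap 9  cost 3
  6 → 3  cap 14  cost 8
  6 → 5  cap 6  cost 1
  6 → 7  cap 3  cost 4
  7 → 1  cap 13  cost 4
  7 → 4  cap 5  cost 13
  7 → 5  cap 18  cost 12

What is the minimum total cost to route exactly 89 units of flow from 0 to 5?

shortest-cost path #1: 0→1→2→5 push 12 @ unit cost 8 (adds 96)
shortest-cost path #2: 0→1→6→5 push 6 @ unit cost 9 (adds 54)
shortest-cost path #3: 0→2→5 push 15 @ unit cost 11 (adds 165)
shortest-cost path #4: 0→1→6→2→5 push 9 @ unit cost 13 (adds 117)
shortest-cost path #5: 0→4→5 push 20 @ unit cost 14 (adds 280)
shortest-cost path #6: 0→3→5 push 3 @ unit cost 17 (adds 51)
shortest-cost path #7: 0→7→5 push 18 @ unit cost 18 (adds 324)
shortest-cost path #8: 0→1→6→3→5 push 6 @ unit cost 22 (adds 132)
total cost = 1219

Minimum cost for 89 units: 1219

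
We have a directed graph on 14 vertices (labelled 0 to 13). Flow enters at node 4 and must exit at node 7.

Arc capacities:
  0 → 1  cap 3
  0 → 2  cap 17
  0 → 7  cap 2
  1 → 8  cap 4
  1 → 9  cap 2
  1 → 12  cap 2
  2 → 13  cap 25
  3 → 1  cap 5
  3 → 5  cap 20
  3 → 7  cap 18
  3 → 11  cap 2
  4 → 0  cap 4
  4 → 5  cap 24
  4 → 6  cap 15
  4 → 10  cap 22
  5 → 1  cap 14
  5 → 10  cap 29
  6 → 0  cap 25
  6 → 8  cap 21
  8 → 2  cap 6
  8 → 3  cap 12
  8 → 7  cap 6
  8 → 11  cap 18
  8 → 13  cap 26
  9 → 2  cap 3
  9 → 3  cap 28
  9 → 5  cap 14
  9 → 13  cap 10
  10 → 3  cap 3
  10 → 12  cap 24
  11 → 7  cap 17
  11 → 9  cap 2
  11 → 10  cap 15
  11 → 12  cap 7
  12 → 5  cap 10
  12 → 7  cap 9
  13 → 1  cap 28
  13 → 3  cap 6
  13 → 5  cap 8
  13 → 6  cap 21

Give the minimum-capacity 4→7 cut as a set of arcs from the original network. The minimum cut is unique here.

Min-cut arcs: {(1,8), (1,9), (4,0), (4,6), (10,3), (12,7)} (total capacity 37)

augment #1: 4→0→7 push 2
augment #2: 4→6→8→7 push 6
augment #3: 4→10→3→7 push 3
augment #4: 4→10→12→7 push 9
augment #5: 4→6→8→3→7 push 9
augment #6: 4→0→1→8→3→7 push 2
augment #7: 4→5→1→8→3→7 push 1
augment #8: 4→5→1→8→11→7 push 1
augment #9: 4→5→1→9→3→7 push 2
augment #10: 4→5→1→0→2→13→3→7 push 1
augment #11: 4→5→1→0→2→13→3→11→7 push 1
max flow = 37; residual-reachable set from 4 gives S-side
cut edges (S→T): {(1,8), (1,9), (4,0), (4,6), (10,3), (12,7)} total cap 37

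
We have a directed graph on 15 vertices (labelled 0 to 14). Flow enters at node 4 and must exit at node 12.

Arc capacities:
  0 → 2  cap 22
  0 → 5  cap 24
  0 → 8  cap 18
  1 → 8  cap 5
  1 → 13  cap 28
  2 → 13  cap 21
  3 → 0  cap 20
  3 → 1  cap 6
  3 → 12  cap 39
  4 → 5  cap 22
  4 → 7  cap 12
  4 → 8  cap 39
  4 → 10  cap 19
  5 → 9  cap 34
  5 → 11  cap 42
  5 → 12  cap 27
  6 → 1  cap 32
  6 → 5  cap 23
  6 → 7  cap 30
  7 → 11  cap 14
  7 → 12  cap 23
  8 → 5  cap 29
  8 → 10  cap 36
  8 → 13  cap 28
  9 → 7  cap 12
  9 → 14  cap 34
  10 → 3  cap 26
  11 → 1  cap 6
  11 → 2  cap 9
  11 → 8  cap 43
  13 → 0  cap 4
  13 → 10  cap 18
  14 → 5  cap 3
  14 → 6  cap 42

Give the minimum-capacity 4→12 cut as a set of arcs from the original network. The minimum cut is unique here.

Min-cut arcs: {(5,12), (7,12), (10,3)} (total capacity 76)

augment #1: 4→5→12 push 22
augment #2: 4→7→12 push 12
augment #3: 4→8→5→12 push 5
augment #4: 4→10→3→12 push 19
augment #5: 4→8→10→3→12 push 7
augment #6: 4→8→5→9→7→12 push 11
max flow = 76; residual-reachable set from 4 gives S-side
cut edges (S→T): {(5,12), (7,12), (10,3)} total cap 76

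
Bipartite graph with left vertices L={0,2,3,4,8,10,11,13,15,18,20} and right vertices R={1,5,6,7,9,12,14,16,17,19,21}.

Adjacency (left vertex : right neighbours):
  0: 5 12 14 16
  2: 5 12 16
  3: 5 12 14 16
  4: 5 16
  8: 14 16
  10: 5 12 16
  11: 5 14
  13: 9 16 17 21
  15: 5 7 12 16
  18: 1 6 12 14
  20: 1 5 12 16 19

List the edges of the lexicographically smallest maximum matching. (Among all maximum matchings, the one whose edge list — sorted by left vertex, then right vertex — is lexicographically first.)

Lex-smallest maximum matching: {(0,5), (2,12), (3,14), (4,16), (13,9), (15,7), (18,1), (20,19)}

|M| = 8 (so the lex-smallest maximum matching has 8 edges)
process left vertices in ascending order; for each, take the smallest-labelled available neighbour that still permits 8 edges overall, or leave it unmatched if none does
lex-smallest matching: {0-5, 2-12, 3-14, 4-16, 13-9, 15-7, 18-1, 20-19}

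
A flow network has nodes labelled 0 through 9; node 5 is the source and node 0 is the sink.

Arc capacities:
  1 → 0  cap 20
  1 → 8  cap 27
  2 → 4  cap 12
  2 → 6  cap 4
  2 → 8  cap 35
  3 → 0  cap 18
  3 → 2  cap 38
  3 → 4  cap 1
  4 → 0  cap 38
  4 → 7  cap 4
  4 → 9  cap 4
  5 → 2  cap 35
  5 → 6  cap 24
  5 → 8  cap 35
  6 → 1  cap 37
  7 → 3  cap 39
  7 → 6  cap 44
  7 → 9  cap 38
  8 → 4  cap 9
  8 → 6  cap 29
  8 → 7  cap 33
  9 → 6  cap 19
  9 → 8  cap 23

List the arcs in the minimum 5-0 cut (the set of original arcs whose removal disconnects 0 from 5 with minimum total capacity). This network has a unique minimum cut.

Min-cut arcs: {(1,0), (2,4), (3,0), (3,4), (8,4)} (total capacity 60)

augment #1: 5→2→4→0 push 12
augment #2: 5→6→1→0 push 20
augment #3: 5→8→4→0 push 9
augment #4: 5→8→7→3→0 push 18
augment #5: 5→8→7→3→4→0 push 1
max flow = 60; residual-reachable set from 5 gives S-side
cut edges (S→T): {(1,0), (2,4), (3,0), (3,4), (8,4)} total cap 60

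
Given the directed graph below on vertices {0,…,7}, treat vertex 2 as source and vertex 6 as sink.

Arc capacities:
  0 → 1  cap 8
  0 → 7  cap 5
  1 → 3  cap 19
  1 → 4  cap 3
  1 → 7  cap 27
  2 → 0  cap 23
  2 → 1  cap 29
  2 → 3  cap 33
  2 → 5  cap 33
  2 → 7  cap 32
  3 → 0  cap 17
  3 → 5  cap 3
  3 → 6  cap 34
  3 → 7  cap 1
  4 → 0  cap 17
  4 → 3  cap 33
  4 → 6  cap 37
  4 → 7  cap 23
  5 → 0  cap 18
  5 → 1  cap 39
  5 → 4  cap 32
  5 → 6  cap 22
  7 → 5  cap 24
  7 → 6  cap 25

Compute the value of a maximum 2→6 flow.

Maximum flow value: 116

augment #1: 2→3→6 bottleneck 33, total now 33
augment #2: 2→5→6 bottleneck 22, total now 55
augment #3: 2→7→6 bottleneck 25, total now 80
augment #4: 2→1→3→6 bottleneck 1, total now 81
augment #5: 2→1→4→6 bottleneck 3, total now 84
augment #6: 2→5→4→6 bottleneck 11, total now 95
augment #7: 2→7→5→4→6 bottleneck 7, total now 102
augment #8: 2→0→7→5→4→6 bottleneck 5, total now 107
augment #9: 2→1→3→5→4→6 bottleneck 3, total now 110
augment #10: 2→1→7→5→4→6 bottleneck 6, total now 116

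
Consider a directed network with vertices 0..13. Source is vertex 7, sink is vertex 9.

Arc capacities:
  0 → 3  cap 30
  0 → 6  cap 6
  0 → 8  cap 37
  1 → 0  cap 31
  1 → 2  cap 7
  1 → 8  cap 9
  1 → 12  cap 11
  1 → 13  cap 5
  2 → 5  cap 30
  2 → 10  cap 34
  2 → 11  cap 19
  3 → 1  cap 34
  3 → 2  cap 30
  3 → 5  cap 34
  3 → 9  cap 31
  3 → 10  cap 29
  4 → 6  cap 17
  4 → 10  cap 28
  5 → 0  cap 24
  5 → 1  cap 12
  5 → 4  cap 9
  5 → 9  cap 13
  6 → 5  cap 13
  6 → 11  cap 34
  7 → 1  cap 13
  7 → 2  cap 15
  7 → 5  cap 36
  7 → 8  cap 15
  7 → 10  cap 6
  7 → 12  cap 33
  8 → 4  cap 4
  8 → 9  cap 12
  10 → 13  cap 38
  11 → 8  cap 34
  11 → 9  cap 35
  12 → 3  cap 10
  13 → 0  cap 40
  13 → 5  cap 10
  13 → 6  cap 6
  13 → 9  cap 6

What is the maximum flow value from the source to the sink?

Maximum flow value: 95

augment #1: 7→5→9 bottleneck 13, total now 13
augment #2: 7→8→9 bottleneck 12, total now 25
augment #3: 7→1→13→9 bottleneck 5, total now 30
augment #4: 7→2→11→9 bottleneck 15, total now 45
augment #5: 7→10→13→9 bottleneck 1, total now 46
augment #6: 7→12→3→9 bottleneck 10, total now 56
augment #7: 7→1→0→3→9 bottleneck 8, total now 64
augment #8: 7→5→0→3→9 bottleneck 13, total now 77
augment #9: 7→5→0→6→11→9 bottleneck 6, total now 83
augment #10: 7→5→1→2→11→9 bottleneck 4, total now 87
augment #11: 7→8→4→6→11→9 bottleneck 3, total now 90
augment #12: 7→10→13→6→11→9 bottleneck 5, total now 95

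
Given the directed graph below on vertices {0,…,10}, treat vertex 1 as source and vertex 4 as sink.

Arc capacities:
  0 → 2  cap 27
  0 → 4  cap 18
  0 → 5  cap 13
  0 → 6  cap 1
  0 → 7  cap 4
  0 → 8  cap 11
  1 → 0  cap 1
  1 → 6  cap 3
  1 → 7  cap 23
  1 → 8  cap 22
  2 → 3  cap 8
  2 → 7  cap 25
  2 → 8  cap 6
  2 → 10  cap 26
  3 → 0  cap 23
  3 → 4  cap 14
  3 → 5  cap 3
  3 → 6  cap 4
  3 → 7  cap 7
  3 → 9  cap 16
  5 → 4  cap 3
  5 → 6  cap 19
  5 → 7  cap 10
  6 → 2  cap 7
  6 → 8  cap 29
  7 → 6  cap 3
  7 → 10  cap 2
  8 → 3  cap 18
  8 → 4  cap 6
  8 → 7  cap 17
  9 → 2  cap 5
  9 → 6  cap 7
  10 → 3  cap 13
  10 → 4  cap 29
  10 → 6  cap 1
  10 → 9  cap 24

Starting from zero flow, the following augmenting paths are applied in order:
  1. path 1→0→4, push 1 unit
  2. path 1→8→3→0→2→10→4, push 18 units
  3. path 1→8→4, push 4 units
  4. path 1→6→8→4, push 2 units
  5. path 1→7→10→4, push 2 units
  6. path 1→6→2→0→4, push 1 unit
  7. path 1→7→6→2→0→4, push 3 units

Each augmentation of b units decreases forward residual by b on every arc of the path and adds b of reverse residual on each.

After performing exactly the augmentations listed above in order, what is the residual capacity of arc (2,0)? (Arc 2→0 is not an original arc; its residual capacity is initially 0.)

after path 1 (1→0→4, push 1): res(2,0)=0
after path 2 (1→8→3→0→2→10→4, push 18): res(2,0)=18
after path 3 (1→8→4, push 4): res(2,0)=18
after path 4 (1→6→8→4, push 2): res(2,0)=18
after path 5 (1→7→10→4, push 2): res(2,0)=18
after path 6 (1→6→2→0→4, push 1): res(2,0)=17
after path 7 (1→7→6→2→0→4, push 3): res(2,0)=14

Residual capacity of (2,0): 14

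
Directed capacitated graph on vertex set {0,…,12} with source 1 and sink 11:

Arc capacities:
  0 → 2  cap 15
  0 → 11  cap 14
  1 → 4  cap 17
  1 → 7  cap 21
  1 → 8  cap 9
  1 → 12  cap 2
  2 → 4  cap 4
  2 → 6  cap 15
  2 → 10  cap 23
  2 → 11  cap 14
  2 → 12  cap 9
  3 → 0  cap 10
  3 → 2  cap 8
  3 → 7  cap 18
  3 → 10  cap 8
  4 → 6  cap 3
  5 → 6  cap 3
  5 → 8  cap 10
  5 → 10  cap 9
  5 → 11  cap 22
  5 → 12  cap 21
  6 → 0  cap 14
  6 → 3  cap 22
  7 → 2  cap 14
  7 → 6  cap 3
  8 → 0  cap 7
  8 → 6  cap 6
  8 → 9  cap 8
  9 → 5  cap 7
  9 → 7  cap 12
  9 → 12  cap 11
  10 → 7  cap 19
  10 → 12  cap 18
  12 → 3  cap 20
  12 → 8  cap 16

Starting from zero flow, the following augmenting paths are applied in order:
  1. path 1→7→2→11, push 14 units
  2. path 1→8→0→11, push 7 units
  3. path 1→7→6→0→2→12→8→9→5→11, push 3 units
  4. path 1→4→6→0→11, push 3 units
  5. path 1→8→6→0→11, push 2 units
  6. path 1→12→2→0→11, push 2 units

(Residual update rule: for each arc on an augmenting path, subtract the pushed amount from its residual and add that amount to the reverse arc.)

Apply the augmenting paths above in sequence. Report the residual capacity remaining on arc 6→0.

Residual capacity of (6,0): 6

after path 1 (1→7→2→11, push 14): res(6,0)=14
after path 2 (1→8→0→11, push 7): res(6,0)=14
after path 3 (1→7→6→0→2→12→8→9→5→11, push 3): res(6,0)=11
after path 4 (1→4→6→0→11, push 3): res(6,0)=8
after path 5 (1→8→6→0→11, push 2): res(6,0)=6
after path 6 (1→12→2→0→11, push 2): res(6,0)=6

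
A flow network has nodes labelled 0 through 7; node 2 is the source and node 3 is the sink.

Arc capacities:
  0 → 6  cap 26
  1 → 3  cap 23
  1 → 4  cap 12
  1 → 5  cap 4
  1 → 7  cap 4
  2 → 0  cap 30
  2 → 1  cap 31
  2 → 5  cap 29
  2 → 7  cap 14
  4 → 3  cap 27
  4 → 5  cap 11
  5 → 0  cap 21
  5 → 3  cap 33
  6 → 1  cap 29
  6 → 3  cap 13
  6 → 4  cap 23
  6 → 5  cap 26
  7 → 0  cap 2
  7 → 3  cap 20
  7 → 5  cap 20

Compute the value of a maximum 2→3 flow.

Maximum flow value: 100

augment #1: 2→1→3 bottleneck 23, total now 23
augment #2: 2→5→3 bottleneck 29, total now 52
augment #3: 2→7→3 bottleneck 14, total now 66
augment #4: 2→0→6→3 bottleneck 13, total now 79
augment #5: 2→1→4→3 bottleneck 8, total now 87
augment #6: 2→0→6→4→3 bottleneck 13, total now 100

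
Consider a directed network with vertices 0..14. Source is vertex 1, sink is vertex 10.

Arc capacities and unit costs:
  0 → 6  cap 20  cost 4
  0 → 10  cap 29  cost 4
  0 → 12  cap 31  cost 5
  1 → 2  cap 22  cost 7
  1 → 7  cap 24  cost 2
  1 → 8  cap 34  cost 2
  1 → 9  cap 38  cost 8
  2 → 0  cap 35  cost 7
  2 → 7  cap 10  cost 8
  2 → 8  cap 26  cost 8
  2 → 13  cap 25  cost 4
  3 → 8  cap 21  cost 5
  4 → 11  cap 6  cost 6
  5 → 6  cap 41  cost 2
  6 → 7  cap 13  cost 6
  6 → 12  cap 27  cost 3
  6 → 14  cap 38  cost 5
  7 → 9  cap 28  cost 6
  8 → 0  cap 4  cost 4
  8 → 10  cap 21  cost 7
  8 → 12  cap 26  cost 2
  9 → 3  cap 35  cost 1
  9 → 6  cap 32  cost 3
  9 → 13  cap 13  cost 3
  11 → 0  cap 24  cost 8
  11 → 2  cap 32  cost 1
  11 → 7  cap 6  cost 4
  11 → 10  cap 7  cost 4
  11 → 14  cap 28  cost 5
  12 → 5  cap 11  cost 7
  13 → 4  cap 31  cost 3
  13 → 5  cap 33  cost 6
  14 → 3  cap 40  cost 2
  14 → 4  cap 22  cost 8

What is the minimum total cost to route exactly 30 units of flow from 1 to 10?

shortest-cost path #1: 1→8→10 push 21 @ unit cost 9 (adds 189)
shortest-cost path #2: 1→8→0→10 push 4 @ unit cost 10 (adds 40)
shortest-cost path #3: 1→2→0→10 push 5 @ unit cost 18 (adds 90)
total cost = 319

Minimum cost for 30 units: 319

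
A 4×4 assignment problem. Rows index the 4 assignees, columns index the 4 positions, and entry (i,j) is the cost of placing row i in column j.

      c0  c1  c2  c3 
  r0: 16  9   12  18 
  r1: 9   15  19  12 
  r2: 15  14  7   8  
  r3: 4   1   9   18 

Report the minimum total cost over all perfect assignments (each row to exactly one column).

optimal assignment: row0→col2 (cost 12), row1→col0 (cost 9), row2→col3 (cost 8), row3→col1 (cost 1)
total = 12 + 9 + 8 + 1 = 30

Minimum assignment cost: 30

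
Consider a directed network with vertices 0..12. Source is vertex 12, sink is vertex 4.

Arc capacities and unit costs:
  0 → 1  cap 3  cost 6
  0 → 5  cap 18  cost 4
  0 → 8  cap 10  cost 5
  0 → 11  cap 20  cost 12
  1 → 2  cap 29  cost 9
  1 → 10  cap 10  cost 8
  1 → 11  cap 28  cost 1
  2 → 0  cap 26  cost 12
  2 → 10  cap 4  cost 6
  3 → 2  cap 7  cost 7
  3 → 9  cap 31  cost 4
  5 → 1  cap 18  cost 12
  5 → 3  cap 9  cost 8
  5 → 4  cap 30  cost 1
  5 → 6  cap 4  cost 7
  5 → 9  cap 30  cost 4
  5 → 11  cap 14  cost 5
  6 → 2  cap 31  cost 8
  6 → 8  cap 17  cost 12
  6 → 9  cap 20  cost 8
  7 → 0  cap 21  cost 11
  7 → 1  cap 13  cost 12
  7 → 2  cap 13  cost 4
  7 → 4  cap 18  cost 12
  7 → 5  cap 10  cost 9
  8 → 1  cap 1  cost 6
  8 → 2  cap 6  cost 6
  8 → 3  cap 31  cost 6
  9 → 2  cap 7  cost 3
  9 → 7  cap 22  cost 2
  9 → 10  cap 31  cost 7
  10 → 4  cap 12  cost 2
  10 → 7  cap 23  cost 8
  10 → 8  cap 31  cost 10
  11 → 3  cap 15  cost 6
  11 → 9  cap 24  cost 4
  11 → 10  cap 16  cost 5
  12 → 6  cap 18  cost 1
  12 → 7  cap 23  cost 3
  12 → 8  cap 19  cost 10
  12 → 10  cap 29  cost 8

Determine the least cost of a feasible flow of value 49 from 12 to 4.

Minimum cost for 49 units: 794

shortest-cost path #1: 12→10→4 push 12 @ unit cost 10 (adds 120)
shortest-cost path #2: 12→7→5→4 push 10 @ unit cost 13 (adds 130)
shortest-cost path #3: 12→7→4 push 13 @ unit cost 15 (adds 195)
shortest-cost path #4: 12→6→9→7→4 push 5 @ unit cost 23 (adds 115)
shortest-cost path #5: 12→6→2→0→5→4 push 9 @ unit cost 26 (adds 234)
total cost = 794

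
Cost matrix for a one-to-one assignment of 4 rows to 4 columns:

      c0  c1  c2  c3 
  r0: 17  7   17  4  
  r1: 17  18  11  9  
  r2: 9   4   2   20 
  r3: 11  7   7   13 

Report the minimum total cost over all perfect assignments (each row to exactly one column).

Minimum assignment cost: 29

optimal assignment: row0→col1 (cost 7), row1→col3 (cost 9), row2→col2 (cost 2), row3→col0 (cost 11)
total = 7 + 9 + 2 + 11 = 29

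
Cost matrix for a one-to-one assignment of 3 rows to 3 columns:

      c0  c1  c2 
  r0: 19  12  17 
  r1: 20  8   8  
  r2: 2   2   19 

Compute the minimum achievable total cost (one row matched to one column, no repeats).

Minimum assignment cost: 22

optimal assignment: row0→col1 (cost 12), row1→col2 (cost 8), row2→col0 (cost 2)
total = 12 + 8 + 2 = 22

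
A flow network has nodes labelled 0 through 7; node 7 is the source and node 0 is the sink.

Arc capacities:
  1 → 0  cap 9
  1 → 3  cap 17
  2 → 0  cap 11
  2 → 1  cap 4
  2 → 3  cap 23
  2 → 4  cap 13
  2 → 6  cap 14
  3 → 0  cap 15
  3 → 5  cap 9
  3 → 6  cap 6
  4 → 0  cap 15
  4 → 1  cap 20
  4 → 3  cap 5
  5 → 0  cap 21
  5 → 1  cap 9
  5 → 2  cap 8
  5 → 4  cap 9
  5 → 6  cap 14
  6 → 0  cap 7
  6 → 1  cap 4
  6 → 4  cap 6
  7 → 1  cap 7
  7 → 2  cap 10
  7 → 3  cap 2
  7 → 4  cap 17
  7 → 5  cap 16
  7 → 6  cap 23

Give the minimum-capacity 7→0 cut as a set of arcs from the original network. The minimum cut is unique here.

augment #1: 7→1→0 push 7
augment #2: 7→2→0 push 10
augment #3: 7→3→0 push 2
augment #4: 7→4→0 push 15
augment #5: 7→5→0 push 16
augment #6: 7→6→0 push 7
augment #7: 7→4→1→0 push 2
augment #8: 7→6→1→3→0 push 4
augment #9: 7→6→4→3→0 push 5
augment #10: 7→6→4→1→3→0 push 1
max flow = 69; residual-reachable set from 7 gives S-side
cut edges (S→T): {(6,0), (6,1), (6,4), (7,1), (7,2), (7,3), (7,4), (7,5)} total cap 69

Min-cut arcs: {(6,0), (6,1), (6,4), (7,1), (7,2), (7,3), (7,4), (7,5)} (total capacity 69)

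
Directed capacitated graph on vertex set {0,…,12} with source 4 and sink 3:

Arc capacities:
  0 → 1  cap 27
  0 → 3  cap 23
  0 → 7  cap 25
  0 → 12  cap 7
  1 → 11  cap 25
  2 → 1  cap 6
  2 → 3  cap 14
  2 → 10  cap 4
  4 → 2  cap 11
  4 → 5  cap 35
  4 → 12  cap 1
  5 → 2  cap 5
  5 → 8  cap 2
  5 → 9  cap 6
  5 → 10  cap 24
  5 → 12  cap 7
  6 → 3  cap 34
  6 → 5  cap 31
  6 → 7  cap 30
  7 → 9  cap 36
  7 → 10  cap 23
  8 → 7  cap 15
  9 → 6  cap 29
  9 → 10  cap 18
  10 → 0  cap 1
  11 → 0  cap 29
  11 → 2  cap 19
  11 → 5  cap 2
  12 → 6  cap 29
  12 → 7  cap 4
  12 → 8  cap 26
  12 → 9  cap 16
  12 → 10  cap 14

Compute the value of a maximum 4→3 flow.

Maximum flow value: 33

augment #1: 4→2→3 bottleneck 11, total now 11
augment #2: 4→5→2→3 bottleneck 3, total now 14
augment #3: 4→12→6→3 bottleneck 1, total now 15
augment #4: 4→5→9→6→3 bottleneck 6, total now 21
augment #5: 4→5→10→0→3 bottleneck 1, total now 22
augment #6: 4→5→12→6→3 bottleneck 7, total now 29
augment #7: 4→5→2→1→11→0→3 bottleneck 2, total now 31
augment #8: 4→5→8→7→9→6→3 bottleneck 2, total now 33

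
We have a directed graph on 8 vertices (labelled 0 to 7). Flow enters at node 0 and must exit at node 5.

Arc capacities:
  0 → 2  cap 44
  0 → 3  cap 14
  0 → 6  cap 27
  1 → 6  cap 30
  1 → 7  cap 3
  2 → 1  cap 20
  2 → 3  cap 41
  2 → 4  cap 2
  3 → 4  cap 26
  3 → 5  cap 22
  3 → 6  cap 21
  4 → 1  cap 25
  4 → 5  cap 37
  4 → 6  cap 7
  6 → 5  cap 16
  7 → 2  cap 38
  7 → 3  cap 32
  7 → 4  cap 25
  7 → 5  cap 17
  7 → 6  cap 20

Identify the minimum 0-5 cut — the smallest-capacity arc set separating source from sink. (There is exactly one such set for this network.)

Min-cut arcs: {(1,7), (2,4), (3,4), (3,5), (6,5)} (total capacity 69)

augment #1: 0→3→5 push 14
augment #2: 0→6→5 push 16
augment #3: 0→2→3→5 push 8
augment #4: 0→2→4→5 push 2
augment #5: 0→2→1→7→5 push 3
augment #6: 0→2→3→4→5 push 26
max flow = 69; residual-reachable set from 0 gives S-side
cut edges (S→T): {(1,7), (2,4), (3,4), (3,5), (6,5)} total cap 69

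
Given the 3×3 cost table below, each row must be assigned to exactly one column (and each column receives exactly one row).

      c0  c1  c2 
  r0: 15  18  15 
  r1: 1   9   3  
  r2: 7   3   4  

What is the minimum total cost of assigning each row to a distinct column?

Minimum assignment cost: 19

optimal assignment: row0→col2 (cost 15), row1→col0 (cost 1), row2→col1 (cost 3)
total = 15 + 1 + 3 = 19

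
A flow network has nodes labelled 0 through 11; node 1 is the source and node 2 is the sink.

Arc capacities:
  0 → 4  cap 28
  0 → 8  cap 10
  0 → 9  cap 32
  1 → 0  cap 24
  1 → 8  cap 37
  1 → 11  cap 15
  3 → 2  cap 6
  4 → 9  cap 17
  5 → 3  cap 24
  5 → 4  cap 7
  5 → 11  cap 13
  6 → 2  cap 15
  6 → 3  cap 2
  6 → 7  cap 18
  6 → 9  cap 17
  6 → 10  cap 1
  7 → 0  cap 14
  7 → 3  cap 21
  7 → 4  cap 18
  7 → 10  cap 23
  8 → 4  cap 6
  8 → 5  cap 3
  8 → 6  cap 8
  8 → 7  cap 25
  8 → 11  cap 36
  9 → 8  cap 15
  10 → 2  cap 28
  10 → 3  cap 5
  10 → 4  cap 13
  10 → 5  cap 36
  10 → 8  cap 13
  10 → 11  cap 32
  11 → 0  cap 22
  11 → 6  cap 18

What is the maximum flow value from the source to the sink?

augment #1: 1→8→6→2 bottleneck 8, total now 8
augment #2: 1→11→6→2 bottleneck 7, total now 15
augment #3: 1→8→5→3→2 bottleneck 3, total now 18
augment #4: 1→8→7→3→2 bottleneck 3, total now 21
augment #5: 1→8→7→10→2 bottleneck 22, total now 43
augment #6: 1→11→6→10→2 bottleneck 1, total now 44
augment #7: 1→11→6→7→10→2 bottleneck 1, total now 45

Maximum flow value: 45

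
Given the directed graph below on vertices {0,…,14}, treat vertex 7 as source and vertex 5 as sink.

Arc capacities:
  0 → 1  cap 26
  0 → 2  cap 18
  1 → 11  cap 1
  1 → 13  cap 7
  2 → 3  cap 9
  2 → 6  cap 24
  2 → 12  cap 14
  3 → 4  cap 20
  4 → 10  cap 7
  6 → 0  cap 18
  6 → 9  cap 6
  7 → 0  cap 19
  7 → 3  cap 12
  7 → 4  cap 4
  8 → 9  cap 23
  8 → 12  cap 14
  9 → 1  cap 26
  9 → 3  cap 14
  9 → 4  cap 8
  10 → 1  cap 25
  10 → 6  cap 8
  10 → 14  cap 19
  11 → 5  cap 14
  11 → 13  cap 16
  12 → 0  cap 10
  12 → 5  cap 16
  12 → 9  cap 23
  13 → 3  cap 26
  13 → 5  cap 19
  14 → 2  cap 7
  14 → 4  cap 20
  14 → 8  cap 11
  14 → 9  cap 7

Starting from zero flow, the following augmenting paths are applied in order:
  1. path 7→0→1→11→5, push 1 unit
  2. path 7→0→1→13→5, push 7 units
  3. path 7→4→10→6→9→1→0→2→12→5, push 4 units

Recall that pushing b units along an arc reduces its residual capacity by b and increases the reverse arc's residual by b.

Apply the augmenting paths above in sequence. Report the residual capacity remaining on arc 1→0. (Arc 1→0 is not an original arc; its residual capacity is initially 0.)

Residual capacity of (1,0): 4

after path 1 (7→0→1→11→5, push 1): res(1,0)=1
after path 2 (7→0→1→13→5, push 7): res(1,0)=8
after path 3 (7→4→10→6→9→1→0→2→12→5, push 4): res(1,0)=4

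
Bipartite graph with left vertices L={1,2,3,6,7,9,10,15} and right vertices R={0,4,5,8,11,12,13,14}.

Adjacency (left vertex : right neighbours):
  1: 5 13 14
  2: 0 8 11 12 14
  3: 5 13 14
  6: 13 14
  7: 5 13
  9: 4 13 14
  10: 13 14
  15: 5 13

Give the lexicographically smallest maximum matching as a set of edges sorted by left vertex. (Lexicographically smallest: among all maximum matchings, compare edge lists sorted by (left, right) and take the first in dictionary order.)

Lex-smallest maximum matching: {(1,5), (2,0), (3,13), (6,14), (9,4)}

|M| = 5 (so the lex-smallest maximum matching has 5 edges)
process left vertices in ascending order; for each, take the smallest-labelled available neighbour that still permits 5 edges overall, or leave it unmatched if none does
lex-smallest matching: {1-5, 2-0, 3-13, 6-14, 9-4}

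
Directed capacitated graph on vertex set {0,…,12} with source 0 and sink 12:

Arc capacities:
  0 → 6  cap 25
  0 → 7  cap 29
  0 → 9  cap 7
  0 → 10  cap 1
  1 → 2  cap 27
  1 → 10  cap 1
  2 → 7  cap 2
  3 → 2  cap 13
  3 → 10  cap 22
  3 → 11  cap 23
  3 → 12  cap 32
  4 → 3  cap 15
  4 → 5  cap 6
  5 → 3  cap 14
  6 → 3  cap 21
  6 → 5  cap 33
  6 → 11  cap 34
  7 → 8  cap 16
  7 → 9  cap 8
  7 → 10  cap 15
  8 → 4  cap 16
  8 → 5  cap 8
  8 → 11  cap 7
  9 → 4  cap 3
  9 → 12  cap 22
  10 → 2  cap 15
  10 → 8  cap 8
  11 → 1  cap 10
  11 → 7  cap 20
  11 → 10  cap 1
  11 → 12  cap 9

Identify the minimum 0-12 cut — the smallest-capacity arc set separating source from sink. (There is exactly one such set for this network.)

Min-cut arcs: {(0,9), (3,12), (7,9), (11,12)} (total capacity 56)

augment #1: 0→9→12 push 7
augment #2: 0→6→3→12 push 21
augment #3: 0→6→11→12 push 4
augment #4: 0→7→9→12 push 8
augment #5: 0→7→8→11→12 push 5
augment #6: 0→7→8→4→3→12 push 11
max flow = 56; residual-reachable set from 0 gives S-side
cut edges (S→T): {(0,9), (3,12), (7,9), (11,12)} total cap 56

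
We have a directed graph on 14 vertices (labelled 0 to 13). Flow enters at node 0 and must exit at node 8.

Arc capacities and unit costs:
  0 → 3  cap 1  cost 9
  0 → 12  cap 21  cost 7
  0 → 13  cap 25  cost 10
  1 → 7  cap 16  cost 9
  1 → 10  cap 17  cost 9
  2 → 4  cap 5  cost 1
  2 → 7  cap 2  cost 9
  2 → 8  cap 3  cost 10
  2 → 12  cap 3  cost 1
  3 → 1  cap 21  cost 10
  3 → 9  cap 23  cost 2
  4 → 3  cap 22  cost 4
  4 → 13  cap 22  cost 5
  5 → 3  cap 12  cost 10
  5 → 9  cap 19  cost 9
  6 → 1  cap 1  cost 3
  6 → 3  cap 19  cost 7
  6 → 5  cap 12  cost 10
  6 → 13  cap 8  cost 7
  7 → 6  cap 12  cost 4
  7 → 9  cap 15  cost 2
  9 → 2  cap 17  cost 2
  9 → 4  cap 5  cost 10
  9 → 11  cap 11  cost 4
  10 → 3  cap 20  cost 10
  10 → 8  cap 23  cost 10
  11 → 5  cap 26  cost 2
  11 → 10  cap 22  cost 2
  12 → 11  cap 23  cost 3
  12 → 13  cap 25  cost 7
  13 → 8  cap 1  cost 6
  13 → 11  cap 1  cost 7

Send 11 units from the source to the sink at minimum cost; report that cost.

Minimum cost for 11 units: 236

shortest-cost path #1: 0→13→8 push 1 @ unit cost 16 (adds 16)
shortest-cost path #2: 0→12→11→10→8 push 10 @ unit cost 22 (adds 220)
total cost = 236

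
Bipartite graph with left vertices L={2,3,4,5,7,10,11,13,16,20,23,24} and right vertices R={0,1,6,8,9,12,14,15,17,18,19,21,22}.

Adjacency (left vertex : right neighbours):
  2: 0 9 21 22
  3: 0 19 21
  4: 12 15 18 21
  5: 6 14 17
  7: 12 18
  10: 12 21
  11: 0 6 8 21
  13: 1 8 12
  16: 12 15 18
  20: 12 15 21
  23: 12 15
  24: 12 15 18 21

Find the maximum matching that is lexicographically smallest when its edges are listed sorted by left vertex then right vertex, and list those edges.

Lex-smallest maximum matching: {(2,0), (3,19), (4,12), (5,6), (7,18), (10,21), (11,8), (13,1), (16,15)}

|M| = 9 (so the lex-smallest maximum matching has 9 edges)
process left vertices in ascending order; for each, take the smallest-labelled available neighbour that still permits 9 edges overall, or leave it unmatched if none does
lex-smallest matching: {2-0, 3-19, 4-12, 5-6, 7-18, 10-21, 11-8, 13-1, 16-15}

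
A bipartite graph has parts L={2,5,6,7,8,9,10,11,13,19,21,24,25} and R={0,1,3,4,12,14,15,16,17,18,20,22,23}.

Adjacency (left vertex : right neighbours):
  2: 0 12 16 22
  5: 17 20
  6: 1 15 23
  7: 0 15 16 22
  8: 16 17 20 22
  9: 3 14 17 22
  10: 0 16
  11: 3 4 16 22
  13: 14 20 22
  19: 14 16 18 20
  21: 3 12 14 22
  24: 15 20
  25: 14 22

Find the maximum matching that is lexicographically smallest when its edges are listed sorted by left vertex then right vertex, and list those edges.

|M| = 12 (so the lex-smallest maximum matching has 12 edges)
process left vertices in ascending order; for each, take the smallest-labelled available neighbour that still permits 12 edges overall, or leave it unmatched if none does
lex-smallest matching: {2-0, 5-17, 6-1, 7-15, 8-16, 9-3, 11-4, 13-14, 19-18, 21-12, 24-20, 25-22}

Lex-smallest maximum matching: {(2,0), (5,17), (6,1), (7,15), (8,16), (9,3), (11,4), (13,14), (19,18), (21,12), (24,20), (25,22)}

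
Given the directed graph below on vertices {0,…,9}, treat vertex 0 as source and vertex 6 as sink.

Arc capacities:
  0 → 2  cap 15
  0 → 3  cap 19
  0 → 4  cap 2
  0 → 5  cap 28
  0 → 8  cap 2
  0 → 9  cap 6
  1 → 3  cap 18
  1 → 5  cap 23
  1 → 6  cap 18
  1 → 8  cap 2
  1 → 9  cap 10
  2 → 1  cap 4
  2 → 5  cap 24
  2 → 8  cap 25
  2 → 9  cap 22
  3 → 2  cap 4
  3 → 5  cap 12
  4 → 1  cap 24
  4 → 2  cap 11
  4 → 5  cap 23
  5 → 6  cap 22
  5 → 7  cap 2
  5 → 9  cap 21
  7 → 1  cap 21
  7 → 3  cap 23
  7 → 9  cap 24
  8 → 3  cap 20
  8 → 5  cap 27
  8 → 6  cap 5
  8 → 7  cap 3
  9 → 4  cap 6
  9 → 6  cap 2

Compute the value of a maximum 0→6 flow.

augment #1: 0→5→6 bottleneck 22, total now 22
augment #2: 0→8→6 bottleneck 2, total now 24
augment #3: 0→9→6 bottleneck 2, total now 26
augment #4: 0→2→1→6 bottleneck 4, total now 30
augment #5: 0→2→8→6 bottleneck 3, total now 33
augment #6: 0→4→1→6 bottleneck 2, total now 35
augment #7: 0→5→7→1→6 bottleneck 2, total now 37
augment #8: 0→9→4→1→6 bottleneck 4, total now 41
augment #9: 0→2→8→7→1→6 bottleneck 3, total now 44
augment #10: 0→2→9→4→1→6 bottleneck 2, total now 46

Maximum flow value: 46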